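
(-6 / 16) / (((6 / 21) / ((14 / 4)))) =-147 / 32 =-4.59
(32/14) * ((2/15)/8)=4/105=0.04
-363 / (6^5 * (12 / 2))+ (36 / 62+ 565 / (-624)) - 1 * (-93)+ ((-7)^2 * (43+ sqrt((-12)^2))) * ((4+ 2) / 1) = 101925552473 / 6267456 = 16262.67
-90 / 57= -30 / 19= -1.58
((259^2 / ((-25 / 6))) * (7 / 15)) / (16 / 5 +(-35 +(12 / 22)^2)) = 113635214 / 476475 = 238.49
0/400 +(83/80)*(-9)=-747/80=-9.34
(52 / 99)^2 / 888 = 338 / 1087911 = 0.00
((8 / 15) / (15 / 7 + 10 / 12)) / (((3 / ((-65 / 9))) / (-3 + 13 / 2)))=-5096 / 3375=-1.51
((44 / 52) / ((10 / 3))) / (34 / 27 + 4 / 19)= 16929 / 98020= 0.17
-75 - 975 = -1050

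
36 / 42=6 / 7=0.86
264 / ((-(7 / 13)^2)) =-910.53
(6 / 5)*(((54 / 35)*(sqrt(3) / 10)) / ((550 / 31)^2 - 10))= 25947*sqrt(3) / 42713125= 0.00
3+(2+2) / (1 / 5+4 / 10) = 29 / 3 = 9.67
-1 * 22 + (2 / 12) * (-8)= -70 / 3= -23.33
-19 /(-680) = 19 /680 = 0.03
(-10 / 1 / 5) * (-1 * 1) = 2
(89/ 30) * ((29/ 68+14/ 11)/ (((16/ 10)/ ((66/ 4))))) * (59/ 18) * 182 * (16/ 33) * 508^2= 3880261797.79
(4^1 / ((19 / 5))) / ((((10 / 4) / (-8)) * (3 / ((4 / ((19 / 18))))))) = -1536 / 361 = -4.25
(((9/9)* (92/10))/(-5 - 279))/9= -23/6390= -0.00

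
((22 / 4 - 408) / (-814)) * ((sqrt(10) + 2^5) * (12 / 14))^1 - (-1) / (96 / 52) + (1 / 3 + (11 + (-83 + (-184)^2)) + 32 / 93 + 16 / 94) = 345 * sqrt(10) / 814 + 481025873011 / 14231976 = 33800.29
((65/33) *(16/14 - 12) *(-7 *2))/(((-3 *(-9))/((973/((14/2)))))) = 1373320/891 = 1541.32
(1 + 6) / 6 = 7 / 6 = 1.17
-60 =-60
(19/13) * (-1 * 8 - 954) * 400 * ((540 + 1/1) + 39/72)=-913689100/3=-304563033.33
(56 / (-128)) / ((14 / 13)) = -13 / 32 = -0.41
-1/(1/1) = -1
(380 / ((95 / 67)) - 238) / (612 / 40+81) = 100 / 321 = 0.31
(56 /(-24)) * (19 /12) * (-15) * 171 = 37905 /4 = 9476.25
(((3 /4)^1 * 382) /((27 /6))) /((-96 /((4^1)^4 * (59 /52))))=-22538 /117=-192.63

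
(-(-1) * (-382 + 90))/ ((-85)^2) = -292/ 7225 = -0.04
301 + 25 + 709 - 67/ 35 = 36158/ 35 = 1033.09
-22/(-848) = 11/424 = 0.03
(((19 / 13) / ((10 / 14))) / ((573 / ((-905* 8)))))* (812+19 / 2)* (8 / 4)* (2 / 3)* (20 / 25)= -2531324096 / 111735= -22654.71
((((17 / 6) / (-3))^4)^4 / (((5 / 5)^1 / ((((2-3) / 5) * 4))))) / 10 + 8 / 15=760935682101628143359 / 1517994138707428147200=0.50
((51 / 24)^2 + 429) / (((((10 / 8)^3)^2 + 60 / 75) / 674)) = 5984041600 / 94509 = 63317.16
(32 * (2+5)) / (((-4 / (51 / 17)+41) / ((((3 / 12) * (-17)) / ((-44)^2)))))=-3 / 242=-0.01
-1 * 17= -17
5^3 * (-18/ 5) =-450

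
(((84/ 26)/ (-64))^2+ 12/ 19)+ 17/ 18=46714003/ 29592576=1.58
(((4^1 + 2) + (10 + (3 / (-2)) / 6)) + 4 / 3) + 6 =277 / 12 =23.08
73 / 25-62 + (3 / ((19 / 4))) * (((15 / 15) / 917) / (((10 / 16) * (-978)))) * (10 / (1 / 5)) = -4194608673 / 70998725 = -59.08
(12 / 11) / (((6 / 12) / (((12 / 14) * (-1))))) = -144 / 77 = -1.87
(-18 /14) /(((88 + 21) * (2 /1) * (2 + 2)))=-9 /6104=-0.00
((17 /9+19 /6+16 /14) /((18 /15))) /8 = 3905 /6048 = 0.65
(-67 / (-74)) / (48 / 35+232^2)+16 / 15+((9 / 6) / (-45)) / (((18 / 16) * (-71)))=1425884555161 / 1336222919520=1.07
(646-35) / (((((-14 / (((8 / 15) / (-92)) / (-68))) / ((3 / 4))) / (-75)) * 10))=1833 / 87584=0.02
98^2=9604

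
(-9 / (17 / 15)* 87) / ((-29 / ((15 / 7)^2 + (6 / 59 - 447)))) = -517876740 / 49147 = -10537.30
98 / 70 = 7 / 5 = 1.40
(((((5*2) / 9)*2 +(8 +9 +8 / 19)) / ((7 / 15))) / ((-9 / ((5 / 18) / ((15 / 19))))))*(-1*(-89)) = -1494755 / 10206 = -146.46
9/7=1.29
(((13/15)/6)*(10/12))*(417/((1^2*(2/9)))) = 1807/8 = 225.88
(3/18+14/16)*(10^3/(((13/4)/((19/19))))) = 12500/39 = 320.51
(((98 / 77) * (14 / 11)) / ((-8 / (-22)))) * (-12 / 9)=-196 / 33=-5.94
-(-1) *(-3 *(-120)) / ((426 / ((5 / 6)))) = 50 / 71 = 0.70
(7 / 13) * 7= 3.77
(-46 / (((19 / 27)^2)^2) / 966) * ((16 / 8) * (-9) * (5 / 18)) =885735 / 912247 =0.97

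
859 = 859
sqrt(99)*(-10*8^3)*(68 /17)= -61440*sqrt(11)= -203773.43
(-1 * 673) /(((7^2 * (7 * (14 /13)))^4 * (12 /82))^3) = -1080654489540943249673 /32472791183095935366372251987637332380799041536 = -0.00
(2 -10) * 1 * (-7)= 56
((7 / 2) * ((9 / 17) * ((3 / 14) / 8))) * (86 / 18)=0.24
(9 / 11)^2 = 0.67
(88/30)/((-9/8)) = -352/135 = -2.61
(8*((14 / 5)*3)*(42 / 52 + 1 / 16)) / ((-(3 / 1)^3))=-1267 / 585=-2.17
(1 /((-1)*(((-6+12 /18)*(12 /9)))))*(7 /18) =7 /128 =0.05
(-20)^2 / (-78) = -200 / 39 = -5.13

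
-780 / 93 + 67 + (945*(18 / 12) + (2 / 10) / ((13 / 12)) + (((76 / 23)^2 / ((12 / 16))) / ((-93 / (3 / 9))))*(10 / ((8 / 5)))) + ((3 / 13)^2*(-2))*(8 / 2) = 1104130478681 / 748286370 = 1475.55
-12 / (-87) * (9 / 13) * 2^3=0.76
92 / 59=1.56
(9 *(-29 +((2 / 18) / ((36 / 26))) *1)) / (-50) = 937 / 180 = 5.21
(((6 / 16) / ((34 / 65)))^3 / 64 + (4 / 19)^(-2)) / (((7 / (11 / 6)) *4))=319725588457 / 216369463296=1.48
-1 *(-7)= 7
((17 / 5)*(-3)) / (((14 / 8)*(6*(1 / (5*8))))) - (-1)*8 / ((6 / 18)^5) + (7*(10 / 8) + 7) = 53785 / 28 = 1920.89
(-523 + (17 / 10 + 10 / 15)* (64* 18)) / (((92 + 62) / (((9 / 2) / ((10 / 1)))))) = 99153 / 15400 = 6.44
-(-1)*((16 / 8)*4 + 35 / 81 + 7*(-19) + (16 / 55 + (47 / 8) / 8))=-35224471 / 285120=-123.54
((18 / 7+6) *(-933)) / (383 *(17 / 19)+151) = -53181 / 3283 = -16.20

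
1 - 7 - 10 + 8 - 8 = -16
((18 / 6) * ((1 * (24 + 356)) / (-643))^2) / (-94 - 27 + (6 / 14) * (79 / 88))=-266851200 / 30718847251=-0.01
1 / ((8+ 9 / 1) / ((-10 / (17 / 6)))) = -60 / 289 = -0.21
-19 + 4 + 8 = -7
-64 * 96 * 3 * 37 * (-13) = 8865792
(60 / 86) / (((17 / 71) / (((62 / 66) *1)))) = 22010 / 8041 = 2.74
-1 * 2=-2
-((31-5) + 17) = -43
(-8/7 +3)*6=78/7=11.14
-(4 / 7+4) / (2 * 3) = -16 / 21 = -0.76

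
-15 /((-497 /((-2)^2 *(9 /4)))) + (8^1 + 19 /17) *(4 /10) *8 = 248807 /8449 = 29.45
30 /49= 0.61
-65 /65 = -1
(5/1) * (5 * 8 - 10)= 150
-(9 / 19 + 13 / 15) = -382 / 285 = -1.34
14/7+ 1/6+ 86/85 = 1621/510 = 3.18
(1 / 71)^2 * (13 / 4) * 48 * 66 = 10296 / 5041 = 2.04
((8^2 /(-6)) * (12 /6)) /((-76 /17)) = 272 /57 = 4.77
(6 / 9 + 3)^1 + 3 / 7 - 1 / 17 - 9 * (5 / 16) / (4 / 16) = -7.21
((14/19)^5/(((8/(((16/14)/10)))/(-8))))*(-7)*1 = 2151296/12380495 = 0.17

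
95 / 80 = 19 / 16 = 1.19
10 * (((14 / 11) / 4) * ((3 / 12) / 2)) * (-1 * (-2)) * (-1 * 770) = -1225 / 2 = -612.50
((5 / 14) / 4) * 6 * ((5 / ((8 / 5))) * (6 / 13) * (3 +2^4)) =21375 / 1456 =14.68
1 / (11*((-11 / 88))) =-8 / 11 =-0.73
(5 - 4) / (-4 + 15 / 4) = -4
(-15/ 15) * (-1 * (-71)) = -71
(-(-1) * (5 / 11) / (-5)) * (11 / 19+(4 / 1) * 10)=-771 / 209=-3.69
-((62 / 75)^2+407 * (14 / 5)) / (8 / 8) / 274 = -3207047 / 770625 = -4.16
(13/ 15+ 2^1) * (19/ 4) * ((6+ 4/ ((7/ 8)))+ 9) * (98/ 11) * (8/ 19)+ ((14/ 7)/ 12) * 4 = 165058/ 165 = 1000.35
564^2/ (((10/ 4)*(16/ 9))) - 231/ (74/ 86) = 13191081/ 185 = 71303.14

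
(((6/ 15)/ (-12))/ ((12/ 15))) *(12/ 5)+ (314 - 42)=2719/ 10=271.90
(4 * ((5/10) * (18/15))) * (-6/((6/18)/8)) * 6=-2073.60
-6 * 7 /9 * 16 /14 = -16 /3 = -5.33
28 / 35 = 4 / 5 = 0.80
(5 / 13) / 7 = 5 / 91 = 0.05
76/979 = 0.08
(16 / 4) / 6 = 2 / 3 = 0.67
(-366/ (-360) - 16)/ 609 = -31/ 1260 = -0.02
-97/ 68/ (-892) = 97/ 60656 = 0.00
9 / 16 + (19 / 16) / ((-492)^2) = 2178595 / 3873024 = 0.56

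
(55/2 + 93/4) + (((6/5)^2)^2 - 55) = -5441/2500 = -2.18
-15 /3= -5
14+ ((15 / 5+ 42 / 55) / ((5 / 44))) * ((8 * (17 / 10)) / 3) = 20518 / 125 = 164.14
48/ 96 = 1/ 2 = 0.50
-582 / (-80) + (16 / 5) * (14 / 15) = 6157 / 600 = 10.26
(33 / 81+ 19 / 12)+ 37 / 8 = 1429 / 216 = 6.62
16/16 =1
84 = 84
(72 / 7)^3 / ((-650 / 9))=-1679616 / 111475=-15.07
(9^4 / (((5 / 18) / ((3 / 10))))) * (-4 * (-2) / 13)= 1417176 / 325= 4360.54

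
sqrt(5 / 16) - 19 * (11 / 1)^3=-25288.44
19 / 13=1.46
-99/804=-33/268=-0.12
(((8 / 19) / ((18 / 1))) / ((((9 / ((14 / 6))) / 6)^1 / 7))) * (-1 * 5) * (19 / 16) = -245 / 162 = -1.51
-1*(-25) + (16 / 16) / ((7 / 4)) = 179 / 7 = 25.57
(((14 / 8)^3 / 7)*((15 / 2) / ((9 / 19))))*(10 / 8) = 23275 / 1536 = 15.15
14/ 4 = 7/ 2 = 3.50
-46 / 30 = -23 / 15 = -1.53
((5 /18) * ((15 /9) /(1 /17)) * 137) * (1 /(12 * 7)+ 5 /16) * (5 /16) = 31732625 /290304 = 109.31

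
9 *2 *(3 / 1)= 54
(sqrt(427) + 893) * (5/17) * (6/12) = 134.36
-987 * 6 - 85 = -6007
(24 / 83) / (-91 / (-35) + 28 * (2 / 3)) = 360 / 26477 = 0.01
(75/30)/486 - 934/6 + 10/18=-150763/972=-155.11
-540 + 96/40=-537.60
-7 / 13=-0.54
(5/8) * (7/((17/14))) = 3.60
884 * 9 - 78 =7878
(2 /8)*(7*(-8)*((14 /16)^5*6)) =-43.08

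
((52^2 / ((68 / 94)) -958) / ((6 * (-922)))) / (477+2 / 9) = -70887 / 67319830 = -0.00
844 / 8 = 105.50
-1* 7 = -7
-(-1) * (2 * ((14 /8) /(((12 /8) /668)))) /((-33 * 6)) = -2338 /297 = -7.87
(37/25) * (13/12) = 481/300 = 1.60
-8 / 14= -4 / 7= -0.57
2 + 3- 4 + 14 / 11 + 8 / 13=413 / 143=2.89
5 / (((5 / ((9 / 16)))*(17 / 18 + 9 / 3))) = 81 / 568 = 0.14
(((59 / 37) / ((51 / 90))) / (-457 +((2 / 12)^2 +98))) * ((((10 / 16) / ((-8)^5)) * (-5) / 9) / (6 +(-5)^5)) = 22125 / 830767119499264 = 0.00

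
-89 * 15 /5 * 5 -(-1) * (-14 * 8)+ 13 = -1434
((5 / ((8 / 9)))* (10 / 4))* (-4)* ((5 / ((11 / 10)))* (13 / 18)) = -8125 / 44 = -184.66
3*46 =138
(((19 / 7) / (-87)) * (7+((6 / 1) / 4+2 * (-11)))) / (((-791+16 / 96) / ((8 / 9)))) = -456 / 963235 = -0.00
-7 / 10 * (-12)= 42 / 5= 8.40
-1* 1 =-1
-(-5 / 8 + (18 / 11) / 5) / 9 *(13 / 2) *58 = 49387 / 3960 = 12.47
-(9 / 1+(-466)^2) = -217165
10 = 10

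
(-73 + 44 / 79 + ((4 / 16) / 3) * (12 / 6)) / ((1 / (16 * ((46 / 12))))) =-3151828 / 711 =-4432.95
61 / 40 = 1.52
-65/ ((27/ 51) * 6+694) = -1105/ 11852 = -0.09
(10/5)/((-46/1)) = -1/23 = -0.04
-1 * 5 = -5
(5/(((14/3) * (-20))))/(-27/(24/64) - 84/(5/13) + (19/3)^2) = 135/630728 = 0.00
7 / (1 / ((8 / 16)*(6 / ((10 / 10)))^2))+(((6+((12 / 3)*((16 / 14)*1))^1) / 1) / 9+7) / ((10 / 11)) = 17009 / 126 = 134.99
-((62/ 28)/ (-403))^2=-1/ 33124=-0.00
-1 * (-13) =13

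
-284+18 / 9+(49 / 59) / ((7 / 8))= -16582 / 59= -281.05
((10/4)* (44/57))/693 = 10/3591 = 0.00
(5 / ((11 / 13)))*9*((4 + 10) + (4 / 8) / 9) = 1495 / 2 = 747.50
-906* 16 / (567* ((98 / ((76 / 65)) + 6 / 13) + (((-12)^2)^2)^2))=-2387008 / 40145678897373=-0.00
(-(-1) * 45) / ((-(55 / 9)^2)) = -729 / 605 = -1.20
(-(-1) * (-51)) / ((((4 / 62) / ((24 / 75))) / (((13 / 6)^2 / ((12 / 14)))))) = -623441 / 450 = -1385.42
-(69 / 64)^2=-4761 / 4096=-1.16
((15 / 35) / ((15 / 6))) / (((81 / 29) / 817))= 47386 / 945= 50.14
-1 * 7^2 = -49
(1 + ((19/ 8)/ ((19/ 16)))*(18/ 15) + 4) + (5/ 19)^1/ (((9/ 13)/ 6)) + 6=4469/ 285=15.68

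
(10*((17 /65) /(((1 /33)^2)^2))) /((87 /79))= 2816431.31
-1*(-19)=19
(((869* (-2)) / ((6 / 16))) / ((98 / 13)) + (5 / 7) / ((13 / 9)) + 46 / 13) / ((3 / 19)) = -22176439 / 5733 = -3868.21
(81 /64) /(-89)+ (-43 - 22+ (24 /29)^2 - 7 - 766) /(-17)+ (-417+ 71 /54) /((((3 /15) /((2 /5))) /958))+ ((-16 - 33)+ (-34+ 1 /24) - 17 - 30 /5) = -1751336666420875 /2198764224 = -796509.53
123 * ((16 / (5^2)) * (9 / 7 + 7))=114144 / 175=652.25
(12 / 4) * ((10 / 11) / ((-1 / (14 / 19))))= -420 / 209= -2.01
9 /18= 1 /2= 0.50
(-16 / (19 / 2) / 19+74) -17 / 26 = 687595 / 9386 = 73.26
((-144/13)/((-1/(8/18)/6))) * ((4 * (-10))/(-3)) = 5120/13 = 393.85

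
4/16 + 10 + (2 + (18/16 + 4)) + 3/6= 143/8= 17.88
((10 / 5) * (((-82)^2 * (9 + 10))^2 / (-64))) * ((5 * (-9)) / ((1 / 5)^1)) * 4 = 459044874450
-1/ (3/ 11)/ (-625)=11/ 1875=0.01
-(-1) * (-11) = -11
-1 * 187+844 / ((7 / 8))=5443 / 7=777.57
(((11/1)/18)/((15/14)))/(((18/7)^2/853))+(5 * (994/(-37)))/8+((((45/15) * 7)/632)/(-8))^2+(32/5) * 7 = 1050706432334363/10342717009920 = 101.59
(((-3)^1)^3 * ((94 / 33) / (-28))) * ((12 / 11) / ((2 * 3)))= 0.50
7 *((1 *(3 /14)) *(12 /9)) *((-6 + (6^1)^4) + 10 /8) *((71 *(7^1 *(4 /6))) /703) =2567005 /2109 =1217.17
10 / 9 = 1.11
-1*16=-16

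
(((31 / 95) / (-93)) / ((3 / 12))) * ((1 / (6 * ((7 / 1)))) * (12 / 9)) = -8 / 17955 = -0.00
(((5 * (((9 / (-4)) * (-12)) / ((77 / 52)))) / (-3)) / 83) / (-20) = 117 / 6391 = 0.02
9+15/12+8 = 73/4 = 18.25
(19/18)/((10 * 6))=19/1080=0.02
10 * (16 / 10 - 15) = -134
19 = 19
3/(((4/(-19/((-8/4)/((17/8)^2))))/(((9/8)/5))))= 148257/20480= 7.24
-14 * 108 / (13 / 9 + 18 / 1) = -77.76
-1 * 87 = -87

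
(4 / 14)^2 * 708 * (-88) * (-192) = 47849472 / 49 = 976519.84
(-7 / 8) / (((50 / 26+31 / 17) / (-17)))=26299 / 6624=3.97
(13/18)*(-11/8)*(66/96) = -1573/2304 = -0.68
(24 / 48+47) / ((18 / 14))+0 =36.94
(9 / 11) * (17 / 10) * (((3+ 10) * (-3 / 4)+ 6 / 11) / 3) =-4131 / 968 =-4.27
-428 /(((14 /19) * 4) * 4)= -2033 /56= -36.30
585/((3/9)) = 1755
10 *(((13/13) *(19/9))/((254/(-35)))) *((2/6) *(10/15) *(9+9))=-13300/1143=-11.64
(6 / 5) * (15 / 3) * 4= 24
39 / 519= 13 / 173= 0.08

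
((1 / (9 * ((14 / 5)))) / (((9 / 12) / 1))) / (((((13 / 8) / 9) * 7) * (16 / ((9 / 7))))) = 15 / 4459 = 0.00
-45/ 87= -15/ 29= -0.52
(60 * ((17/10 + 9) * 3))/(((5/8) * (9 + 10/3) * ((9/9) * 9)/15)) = 15408/37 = 416.43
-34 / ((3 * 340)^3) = -1 / 31212000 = -0.00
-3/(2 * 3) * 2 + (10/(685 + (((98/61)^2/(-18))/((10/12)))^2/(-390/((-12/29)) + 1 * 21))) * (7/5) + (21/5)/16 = -235896167936283913/328975950792200560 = -0.72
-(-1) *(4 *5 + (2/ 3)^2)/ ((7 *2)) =92/ 63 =1.46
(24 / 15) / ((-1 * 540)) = -2 / 675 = -0.00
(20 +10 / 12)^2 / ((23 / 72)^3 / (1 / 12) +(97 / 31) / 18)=768.18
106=106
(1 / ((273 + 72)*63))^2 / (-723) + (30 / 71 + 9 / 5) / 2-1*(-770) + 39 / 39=37447757950368323 / 48500468159850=772.11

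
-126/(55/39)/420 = -117/550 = -0.21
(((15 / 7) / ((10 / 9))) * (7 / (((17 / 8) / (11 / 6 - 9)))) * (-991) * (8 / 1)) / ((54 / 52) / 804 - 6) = -14252514432 / 236861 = -60172.48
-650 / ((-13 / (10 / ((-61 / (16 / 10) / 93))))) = -74400 / 61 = -1219.67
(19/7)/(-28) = -19/196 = -0.10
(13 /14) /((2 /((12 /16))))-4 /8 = -17 /112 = -0.15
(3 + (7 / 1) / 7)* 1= 4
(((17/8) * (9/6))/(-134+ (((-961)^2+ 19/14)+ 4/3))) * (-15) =-16065/310258936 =-0.00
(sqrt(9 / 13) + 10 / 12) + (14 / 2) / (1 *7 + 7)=3 *sqrt(13) / 13 + 4 / 3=2.17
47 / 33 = 1.42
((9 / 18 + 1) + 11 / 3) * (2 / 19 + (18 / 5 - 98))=-487.19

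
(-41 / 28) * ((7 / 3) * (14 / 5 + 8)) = -369 / 10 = -36.90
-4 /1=-4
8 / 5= 1.60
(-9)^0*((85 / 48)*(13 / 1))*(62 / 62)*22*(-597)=-2418845 / 8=-302355.62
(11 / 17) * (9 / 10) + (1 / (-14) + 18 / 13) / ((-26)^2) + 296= 3101595519 / 10457720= 296.58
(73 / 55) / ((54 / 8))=292 / 1485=0.20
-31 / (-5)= 31 / 5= 6.20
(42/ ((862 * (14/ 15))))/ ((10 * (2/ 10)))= 45/ 1724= 0.03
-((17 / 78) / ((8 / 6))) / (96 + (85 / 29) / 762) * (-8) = 375666 / 27579409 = 0.01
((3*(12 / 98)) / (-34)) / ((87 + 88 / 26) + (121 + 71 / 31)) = -3627 / 71730463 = -0.00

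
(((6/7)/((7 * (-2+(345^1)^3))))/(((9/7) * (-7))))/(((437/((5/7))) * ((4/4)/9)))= -30/6155067515093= -0.00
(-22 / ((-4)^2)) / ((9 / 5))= -55 / 72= -0.76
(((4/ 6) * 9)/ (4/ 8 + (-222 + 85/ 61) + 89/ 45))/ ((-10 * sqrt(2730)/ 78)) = 3294 * sqrt(2730)/ 41913445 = 0.00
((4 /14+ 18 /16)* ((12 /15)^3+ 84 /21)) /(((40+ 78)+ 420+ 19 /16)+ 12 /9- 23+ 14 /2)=267336 /22029875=0.01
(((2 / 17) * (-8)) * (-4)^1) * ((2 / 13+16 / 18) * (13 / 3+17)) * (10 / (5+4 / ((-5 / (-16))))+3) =158408704 / 531063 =298.29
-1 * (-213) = 213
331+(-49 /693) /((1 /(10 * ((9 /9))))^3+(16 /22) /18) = 1349769 /4099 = 329.29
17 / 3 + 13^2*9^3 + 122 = 369986 / 3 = 123328.67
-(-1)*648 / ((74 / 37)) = 324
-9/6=-3/2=-1.50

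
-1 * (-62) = 62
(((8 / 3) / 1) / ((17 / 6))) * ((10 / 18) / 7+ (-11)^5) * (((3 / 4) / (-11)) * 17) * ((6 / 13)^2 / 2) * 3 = 730526976 / 13013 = 56138.24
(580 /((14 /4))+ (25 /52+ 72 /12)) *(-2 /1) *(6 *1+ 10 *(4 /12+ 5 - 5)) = -41786 /13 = -3214.31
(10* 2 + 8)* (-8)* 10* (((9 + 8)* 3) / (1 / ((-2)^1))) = 228480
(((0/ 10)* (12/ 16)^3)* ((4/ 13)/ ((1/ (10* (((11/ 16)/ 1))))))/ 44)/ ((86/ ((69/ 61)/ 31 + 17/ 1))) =0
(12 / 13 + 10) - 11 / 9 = 1135 / 117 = 9.70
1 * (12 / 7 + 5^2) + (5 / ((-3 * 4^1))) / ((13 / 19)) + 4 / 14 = 4117 / 156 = 26.39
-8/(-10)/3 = 4/15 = 0.27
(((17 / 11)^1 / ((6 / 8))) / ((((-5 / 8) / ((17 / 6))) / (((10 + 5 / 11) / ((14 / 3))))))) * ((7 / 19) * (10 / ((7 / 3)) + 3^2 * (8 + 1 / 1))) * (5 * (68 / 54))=-1798944080 / 434511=-4140.16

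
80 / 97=0.82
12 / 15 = 4 / 5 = 0.80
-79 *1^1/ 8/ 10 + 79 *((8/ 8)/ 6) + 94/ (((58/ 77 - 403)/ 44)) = 300017/ 158160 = 1.90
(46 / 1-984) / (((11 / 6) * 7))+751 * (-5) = -42109 / 11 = -3828.09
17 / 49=0.35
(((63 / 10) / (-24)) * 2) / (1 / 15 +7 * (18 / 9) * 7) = -63 / 11768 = -0.01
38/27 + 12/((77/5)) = 4546/2079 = 2.19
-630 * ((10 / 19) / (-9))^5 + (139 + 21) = 2599316686240 / 16245685539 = 160.00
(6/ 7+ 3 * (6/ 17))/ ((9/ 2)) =152/ 357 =0.43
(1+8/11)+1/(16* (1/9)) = 403/176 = 2.29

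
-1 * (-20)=20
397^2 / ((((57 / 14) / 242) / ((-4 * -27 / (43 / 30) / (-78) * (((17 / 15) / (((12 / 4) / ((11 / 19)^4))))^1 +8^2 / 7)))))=-115054766290031216 / 1384139341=-83123687.68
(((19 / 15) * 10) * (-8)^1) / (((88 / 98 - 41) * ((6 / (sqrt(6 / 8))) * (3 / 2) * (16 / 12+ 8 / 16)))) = 14896 * sqrt(3) / 194535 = 0.13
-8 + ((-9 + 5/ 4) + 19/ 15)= -869/ 60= -14.48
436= 436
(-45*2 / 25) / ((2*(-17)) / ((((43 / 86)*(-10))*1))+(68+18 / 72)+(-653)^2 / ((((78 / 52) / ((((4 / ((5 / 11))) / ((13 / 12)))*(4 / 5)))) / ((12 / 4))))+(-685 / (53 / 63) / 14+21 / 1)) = -248040 / 381846753187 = -0.00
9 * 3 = 27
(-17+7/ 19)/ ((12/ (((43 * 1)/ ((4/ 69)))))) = -78131/ 76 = -1028.04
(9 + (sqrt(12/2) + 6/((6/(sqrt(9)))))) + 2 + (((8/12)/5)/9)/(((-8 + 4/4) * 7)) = sqrt(6) + 92608/6615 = 16.45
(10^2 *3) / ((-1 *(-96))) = 25 / 8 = 3.12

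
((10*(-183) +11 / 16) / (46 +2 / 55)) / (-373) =1609795 / 15110976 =0.11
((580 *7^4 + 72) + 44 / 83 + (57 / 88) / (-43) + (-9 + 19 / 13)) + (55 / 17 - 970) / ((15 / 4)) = 1392387.17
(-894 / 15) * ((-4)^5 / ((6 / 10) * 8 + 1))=305152 / 29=10522.48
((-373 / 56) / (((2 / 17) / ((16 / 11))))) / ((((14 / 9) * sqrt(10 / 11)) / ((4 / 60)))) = -19023 * sqrt(110) / 53900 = -3.70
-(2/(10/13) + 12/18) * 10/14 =-7/3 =-2.33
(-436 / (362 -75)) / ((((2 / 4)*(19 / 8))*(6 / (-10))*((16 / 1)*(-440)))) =-109 / 359898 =-0.00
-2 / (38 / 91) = -91 / 19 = -4.79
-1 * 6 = -6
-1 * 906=-906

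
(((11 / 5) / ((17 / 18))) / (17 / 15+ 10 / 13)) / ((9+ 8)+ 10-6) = 0.06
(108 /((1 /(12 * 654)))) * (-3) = -2542752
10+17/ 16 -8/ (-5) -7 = 453/ 80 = 5.66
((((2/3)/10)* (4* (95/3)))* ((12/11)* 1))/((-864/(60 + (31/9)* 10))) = -8075/8019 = -1.01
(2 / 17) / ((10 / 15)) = 3 / 17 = 0.18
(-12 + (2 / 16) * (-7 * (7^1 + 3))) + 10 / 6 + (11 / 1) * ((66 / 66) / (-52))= -1505 / 78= -19.29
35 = 35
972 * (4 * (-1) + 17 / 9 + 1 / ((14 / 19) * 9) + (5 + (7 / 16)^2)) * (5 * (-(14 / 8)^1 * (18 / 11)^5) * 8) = -415408829265 / 161051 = -2579362.00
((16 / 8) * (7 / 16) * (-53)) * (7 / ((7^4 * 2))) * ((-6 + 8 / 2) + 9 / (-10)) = 1537 / 7840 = 0.20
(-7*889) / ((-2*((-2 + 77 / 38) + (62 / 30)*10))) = 150.36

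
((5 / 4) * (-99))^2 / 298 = 245025 / 4768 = 51.39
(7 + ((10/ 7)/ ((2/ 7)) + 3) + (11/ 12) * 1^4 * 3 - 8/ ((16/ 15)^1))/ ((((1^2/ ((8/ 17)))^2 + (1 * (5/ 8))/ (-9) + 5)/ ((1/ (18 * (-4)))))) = -0.02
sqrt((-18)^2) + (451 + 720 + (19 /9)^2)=96670 /81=1193.46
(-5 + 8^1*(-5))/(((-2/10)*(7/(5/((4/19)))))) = 21375/28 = 763.39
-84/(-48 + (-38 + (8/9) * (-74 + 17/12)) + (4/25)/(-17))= 240975/431827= 0.56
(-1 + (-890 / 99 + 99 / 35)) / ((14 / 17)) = -8.70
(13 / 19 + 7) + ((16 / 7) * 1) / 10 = 5262 / 665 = 7.91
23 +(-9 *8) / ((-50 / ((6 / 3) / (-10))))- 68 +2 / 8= -22519 / 500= -45.04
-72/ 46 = -1.57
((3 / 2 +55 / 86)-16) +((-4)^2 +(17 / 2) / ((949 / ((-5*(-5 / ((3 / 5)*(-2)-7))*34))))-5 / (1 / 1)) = -6339182 / 1673087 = -3.79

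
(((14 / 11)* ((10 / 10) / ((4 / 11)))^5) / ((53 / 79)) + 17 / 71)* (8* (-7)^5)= -9669250212265 / 240832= -40149358.11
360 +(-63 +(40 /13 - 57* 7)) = -1286 /13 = -98.92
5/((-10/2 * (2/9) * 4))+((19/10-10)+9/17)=-5913/680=-8.70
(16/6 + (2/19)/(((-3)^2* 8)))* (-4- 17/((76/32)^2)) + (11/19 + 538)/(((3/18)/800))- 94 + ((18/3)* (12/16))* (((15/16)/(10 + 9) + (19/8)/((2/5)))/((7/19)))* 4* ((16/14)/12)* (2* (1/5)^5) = 232718973610631/90024375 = 2585066.25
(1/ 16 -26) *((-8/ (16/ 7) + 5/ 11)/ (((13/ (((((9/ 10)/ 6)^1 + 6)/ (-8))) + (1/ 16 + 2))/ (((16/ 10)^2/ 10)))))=-1.36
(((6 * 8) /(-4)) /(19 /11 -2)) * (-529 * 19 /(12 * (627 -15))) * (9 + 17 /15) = -4201318 /6885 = -610.21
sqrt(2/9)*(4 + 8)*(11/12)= 11*sqrt(2)/3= 5.19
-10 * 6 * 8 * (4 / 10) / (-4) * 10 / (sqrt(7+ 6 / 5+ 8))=160 * sqrt(5) / 3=119.26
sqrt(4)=2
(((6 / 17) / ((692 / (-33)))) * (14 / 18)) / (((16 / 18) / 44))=-7623 / 11764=-0.65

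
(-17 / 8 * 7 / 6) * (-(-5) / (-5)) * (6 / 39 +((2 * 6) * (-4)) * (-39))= 4641.38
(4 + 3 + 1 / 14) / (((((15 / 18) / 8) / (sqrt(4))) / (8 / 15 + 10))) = 250272 / 175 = 1430.13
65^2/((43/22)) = 92950/43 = 2161.63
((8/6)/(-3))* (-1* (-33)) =-44/3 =-14.67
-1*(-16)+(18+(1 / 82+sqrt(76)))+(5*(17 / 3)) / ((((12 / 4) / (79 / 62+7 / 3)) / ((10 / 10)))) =2*sqrt(19)+2336414 / 34317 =76.80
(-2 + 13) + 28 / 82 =465 / 41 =11.34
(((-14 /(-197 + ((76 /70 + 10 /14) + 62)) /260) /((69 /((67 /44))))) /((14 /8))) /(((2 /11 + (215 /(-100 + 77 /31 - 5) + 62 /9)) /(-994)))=-52912111 /51932985585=-0.00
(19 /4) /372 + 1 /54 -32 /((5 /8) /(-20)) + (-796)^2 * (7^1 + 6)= 110323724963 /13392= 8238032.03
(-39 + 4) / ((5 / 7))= -49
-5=-5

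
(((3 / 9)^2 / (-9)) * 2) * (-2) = 4 / 81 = 0.05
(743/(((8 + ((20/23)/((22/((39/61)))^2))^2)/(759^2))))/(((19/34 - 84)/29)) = -45257966142504482317295862/2433857262721575829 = -18595160.38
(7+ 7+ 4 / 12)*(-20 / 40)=-43 / 6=-7.17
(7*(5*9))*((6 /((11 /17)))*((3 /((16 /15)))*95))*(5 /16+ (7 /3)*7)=12990914.33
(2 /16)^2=0.02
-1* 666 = -666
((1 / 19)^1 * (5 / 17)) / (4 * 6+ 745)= 5 / 248387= 0.00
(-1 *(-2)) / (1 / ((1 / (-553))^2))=2 / 305809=0.00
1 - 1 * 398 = -397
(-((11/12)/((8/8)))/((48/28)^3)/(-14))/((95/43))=0.01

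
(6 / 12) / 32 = 0.02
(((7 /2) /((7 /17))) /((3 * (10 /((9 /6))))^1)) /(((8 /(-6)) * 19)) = -51 /3040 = -0.02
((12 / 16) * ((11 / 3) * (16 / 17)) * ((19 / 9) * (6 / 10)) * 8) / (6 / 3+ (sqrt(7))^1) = -13376 / 765+ 6688 * sqrt(7) / 765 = 5.65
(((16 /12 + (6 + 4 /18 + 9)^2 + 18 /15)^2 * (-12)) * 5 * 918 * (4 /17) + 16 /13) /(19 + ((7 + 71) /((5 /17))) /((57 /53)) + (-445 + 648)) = -17785001091836 /11718837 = -1517642.16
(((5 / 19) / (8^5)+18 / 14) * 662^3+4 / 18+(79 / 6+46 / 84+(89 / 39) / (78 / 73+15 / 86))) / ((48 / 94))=415201381265815484813 / 568395988992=730479083.78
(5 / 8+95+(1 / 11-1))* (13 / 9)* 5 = 541775 / 792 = 684.06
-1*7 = -7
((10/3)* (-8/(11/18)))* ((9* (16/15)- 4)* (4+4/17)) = -193536/187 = -1034.95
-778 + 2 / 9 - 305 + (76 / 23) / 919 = -205979381 / 190233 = -1082.77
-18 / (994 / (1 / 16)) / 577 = -9 / 4588304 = -0.00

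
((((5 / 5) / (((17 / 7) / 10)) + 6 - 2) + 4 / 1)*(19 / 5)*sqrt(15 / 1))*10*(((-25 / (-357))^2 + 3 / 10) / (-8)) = -760484329*sqrt(15) / 43332660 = -67.97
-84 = -84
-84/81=-28/27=-1.04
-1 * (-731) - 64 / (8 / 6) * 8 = 347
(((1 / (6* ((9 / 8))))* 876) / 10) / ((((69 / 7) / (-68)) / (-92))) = 8236.56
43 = 43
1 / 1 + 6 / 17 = 23 / 17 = 1.35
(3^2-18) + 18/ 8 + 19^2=1417/ 4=354.25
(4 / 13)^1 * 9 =36 / 13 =2.77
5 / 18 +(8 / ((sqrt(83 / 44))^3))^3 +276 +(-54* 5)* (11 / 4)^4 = -17470543 / 1152 +3838050304* sqrt(913) / 3939040643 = -15135.96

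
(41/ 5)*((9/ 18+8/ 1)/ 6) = 697/ 60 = 11.62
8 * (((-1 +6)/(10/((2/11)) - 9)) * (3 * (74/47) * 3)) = 13320/1081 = 12.32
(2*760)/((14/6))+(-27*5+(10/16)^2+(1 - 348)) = 76079/448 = 169.82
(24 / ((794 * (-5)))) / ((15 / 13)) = -52 / 9925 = -0.01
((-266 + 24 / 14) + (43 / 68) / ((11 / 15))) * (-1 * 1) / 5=275857 / 5236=52.68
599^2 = 358801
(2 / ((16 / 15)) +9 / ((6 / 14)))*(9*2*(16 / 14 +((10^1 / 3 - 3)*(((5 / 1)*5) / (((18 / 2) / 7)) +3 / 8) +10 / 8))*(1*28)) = 830027 / 8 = 103753.38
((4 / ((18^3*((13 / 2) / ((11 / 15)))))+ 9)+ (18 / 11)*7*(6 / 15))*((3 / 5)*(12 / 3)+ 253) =3468.82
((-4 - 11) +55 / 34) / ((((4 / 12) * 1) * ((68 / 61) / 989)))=-82349085 / 2312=-35618.12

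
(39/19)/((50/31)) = 1209/950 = 1.27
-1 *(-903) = 903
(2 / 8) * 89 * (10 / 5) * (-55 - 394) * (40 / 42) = -399610 / 21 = -19029.05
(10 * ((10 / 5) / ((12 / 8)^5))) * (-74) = -47360 / 243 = -194.90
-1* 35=-35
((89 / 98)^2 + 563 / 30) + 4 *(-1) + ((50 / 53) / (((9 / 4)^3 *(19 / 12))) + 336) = 4132004494987 / 11750542020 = 351.64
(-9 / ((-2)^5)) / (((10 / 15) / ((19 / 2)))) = 513 / 128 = 4.01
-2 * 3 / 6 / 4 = -1 / 4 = -0.25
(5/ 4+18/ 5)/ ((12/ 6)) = 97/ 40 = 2.42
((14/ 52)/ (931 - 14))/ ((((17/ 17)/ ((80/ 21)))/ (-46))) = -1840/ 35763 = -0.05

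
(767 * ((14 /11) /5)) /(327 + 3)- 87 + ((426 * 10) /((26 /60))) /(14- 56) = -264655696 /825825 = -320.47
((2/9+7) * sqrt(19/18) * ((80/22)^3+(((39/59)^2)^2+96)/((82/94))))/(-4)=-6806224710481885 * sqrt(38)/142831405540296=-293.75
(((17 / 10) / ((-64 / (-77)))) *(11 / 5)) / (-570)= -14399 / 1824000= -0.01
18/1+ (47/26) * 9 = 891/26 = 34.27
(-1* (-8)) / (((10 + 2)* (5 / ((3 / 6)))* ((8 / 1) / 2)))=1 / 60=0.02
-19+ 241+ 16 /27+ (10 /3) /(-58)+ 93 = 247064 /783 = 315.54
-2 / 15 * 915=-122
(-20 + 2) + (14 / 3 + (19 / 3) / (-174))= -6979 / 522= -13.37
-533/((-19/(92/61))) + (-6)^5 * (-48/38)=11433100/1159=9864.62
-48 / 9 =-16 / 3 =-5.33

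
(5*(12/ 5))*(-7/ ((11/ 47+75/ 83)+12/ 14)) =-573447/ 13618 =-42.11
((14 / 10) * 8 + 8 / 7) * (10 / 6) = 144 / 7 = 20.57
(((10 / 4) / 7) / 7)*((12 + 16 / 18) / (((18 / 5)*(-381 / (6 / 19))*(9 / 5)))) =-7250 / 86194773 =-0.00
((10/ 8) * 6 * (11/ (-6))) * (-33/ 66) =6.88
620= 620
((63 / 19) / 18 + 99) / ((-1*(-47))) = 3769 / 1786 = 2.11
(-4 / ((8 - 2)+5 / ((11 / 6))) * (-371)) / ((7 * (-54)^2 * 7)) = 583 / 489888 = 0.00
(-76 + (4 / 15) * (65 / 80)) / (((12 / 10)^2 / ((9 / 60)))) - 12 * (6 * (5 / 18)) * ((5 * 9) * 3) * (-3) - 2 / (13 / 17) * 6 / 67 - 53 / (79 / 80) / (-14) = 8095.71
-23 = -23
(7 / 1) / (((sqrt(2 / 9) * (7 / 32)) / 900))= 43200 * sqrt(2)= 61094.03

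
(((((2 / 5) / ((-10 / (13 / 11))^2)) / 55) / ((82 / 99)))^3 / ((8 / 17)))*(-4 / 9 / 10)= -6646515993 / 38155548650312500000000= -0.00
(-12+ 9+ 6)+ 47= 50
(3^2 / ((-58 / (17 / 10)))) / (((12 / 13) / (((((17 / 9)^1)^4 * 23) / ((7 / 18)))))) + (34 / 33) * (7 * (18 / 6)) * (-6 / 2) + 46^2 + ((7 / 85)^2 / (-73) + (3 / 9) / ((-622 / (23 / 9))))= 1307263135731743017 / 712042775274600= 1835.93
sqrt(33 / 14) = sqrt(462) / 14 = 1.54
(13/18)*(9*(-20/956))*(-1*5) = 325/478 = 0.68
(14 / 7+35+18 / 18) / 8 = 19 / 4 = 4.75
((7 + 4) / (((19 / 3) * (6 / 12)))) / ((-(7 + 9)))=-33 / 152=-0.22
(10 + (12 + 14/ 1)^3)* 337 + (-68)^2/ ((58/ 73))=172036754/ 29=5932301.86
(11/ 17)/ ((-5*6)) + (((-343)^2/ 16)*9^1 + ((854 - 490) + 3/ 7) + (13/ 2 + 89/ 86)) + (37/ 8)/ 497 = 66549.51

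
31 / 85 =0.36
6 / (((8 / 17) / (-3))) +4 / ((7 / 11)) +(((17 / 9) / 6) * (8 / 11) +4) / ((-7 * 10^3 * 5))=-166135003 / 5197500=-31.96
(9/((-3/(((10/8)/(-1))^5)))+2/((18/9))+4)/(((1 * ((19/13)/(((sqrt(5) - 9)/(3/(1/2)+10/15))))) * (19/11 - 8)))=3731013/1789952 - 414557 * sqrt(5)/1789952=1.57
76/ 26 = 38/ 13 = 2.92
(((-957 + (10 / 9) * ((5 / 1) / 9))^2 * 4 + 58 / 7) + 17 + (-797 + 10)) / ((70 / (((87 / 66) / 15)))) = 22145036318 / 4822335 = 4592.18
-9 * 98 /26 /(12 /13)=-147 /4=-36.75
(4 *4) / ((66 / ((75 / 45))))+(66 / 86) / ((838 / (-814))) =-608989 / 1783683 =-0.34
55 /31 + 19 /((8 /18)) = 5521 /124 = 44.52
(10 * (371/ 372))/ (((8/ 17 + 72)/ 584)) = 328865/ 4092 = 80.37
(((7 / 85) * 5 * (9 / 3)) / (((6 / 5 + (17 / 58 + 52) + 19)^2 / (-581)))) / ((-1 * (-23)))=-1026104100 / 172808912839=-0.01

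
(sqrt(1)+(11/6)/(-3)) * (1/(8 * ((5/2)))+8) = 1127/360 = 3.13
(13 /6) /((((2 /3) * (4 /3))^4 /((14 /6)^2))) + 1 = 162983 /8192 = 19.90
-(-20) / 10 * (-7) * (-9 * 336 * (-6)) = -254016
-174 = -174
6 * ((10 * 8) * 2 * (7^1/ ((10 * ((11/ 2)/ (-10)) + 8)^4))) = 21504/ 125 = 172.03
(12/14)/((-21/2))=-4/49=-0.08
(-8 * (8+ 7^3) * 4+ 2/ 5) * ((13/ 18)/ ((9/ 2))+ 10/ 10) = -13034.20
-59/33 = -1.79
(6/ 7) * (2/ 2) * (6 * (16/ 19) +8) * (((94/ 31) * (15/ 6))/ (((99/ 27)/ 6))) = 203040/ 1463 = 138.78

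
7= 7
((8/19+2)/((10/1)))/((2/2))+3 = 308/95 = 3.24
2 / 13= 0.15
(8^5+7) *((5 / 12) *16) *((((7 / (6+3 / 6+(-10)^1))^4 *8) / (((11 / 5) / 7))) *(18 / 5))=3523968000 / 11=320360727.27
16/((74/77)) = 616/37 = 16.65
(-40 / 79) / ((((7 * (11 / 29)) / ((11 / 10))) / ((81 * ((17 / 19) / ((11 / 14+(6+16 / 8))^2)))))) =-496944 / 2523181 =-0.20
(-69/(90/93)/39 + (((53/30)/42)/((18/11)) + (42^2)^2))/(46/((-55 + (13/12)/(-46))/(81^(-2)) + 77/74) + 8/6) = 322123358169327440039/138013808044320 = 2333993.70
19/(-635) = -19/635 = -0.03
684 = 684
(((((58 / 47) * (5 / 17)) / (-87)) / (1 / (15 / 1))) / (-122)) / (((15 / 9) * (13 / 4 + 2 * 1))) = 0.00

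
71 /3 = 23.67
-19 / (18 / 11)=-209 / 18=-11.61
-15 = -15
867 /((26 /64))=27744 /13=2134.15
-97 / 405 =-0.24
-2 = -2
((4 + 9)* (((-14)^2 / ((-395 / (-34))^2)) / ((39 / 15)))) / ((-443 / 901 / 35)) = -1429014832 / 2764763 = -516.87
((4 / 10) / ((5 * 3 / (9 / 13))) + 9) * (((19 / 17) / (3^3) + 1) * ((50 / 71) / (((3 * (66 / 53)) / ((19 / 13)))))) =470275042 / 181748853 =2.59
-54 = -54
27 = 27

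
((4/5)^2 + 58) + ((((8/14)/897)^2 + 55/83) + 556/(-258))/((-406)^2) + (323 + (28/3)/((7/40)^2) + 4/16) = 99539675811330912701/144963811260839025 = 686.65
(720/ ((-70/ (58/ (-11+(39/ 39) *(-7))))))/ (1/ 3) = 696/ 7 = 99.43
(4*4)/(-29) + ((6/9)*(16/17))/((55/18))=-9392/27115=-0.35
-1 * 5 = -5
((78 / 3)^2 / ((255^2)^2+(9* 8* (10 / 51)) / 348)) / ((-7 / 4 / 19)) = -0.00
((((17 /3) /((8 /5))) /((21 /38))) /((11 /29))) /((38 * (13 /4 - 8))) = -2465 /26334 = -0.09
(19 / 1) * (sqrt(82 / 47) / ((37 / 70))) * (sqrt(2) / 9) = 2660 * sqrt(1927) / 15651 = 7.46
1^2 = 1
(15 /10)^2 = 9 /4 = 2.25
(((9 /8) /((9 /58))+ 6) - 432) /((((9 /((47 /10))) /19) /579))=-2405704.79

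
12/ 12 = 1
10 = 10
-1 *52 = -52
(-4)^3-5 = -69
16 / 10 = 8 / 5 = 1.60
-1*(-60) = 60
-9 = -9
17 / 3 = 5.67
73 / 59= 1.24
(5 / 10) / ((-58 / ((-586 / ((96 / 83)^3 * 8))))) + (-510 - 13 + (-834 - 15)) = -563062481897 / 410517504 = -1371.59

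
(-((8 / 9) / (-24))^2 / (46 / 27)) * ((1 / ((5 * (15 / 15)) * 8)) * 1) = -1 / 49680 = -0.00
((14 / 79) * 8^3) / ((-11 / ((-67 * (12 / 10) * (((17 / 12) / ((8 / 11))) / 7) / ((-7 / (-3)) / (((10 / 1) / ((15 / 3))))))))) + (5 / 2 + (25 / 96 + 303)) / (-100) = 155.13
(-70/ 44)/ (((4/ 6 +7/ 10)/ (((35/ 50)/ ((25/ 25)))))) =-735/ 902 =-0.81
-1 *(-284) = 284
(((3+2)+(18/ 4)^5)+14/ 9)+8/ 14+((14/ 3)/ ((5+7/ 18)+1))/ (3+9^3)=26197215937/ 14142240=1852.41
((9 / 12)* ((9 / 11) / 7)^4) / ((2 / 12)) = 59049 / 70306082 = 0.00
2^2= 4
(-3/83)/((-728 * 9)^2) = -1/1187694144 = -0.00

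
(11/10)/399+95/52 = 189811/103740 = 1.83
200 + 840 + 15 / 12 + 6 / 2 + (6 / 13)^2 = 706057 / 676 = 1044.46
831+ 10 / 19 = 15799 / 19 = 831.53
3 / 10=0.30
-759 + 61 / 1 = -698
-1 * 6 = -6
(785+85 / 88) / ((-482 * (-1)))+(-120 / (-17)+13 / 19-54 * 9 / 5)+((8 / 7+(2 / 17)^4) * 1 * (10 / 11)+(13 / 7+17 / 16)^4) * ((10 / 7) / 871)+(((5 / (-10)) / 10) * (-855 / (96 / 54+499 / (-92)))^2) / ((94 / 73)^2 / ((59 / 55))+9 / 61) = -5111214045413912830684204585199052744001 / 2986453292588297497216995554493562880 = -1711.47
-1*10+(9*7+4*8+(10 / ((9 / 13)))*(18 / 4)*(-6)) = -305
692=692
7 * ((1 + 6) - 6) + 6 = 13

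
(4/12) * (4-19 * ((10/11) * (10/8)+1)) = -805/66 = -12.20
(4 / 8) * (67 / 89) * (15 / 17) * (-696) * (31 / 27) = -1204660 / 4539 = -265.40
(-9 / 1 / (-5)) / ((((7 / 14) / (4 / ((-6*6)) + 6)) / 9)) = 954 / 5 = 190.80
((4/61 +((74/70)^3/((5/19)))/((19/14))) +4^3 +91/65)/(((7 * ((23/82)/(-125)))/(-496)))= 5225438547552/2406145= 2171705.59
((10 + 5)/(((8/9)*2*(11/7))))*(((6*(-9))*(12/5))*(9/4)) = -137781/88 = -1565.69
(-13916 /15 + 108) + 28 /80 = -49163 /60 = -819.38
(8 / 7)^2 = 64 / 49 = 1.31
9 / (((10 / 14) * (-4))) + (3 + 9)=177 / 20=8.85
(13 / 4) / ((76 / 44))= 1.88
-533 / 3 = -177.67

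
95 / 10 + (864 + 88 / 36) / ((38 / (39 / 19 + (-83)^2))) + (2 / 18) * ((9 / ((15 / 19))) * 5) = 157139.89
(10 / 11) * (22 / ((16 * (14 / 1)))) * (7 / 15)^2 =7 / 360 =0.02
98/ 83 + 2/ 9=1048/ 747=1.40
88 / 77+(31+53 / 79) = 18146 / 553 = 32.81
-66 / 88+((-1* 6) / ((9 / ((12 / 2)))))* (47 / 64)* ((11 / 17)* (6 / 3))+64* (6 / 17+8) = 72085 / 136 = 530.04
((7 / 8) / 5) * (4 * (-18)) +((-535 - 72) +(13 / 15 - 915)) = -23006 / 15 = -1533.73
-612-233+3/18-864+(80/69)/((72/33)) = -707237/414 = -1708.30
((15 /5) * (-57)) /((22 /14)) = -1197 /11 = -108.82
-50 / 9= -5.56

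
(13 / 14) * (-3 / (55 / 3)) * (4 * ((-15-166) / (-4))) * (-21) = 63531 / 110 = 577.55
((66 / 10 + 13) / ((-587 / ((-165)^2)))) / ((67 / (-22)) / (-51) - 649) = 598710420 / 427401157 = 1.40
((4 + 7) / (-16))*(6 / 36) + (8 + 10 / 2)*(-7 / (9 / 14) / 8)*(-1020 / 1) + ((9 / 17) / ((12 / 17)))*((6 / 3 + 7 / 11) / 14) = 44471159 / 2464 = 18048.36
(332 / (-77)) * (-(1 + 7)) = 2656 / 77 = 34.49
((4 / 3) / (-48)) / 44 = -1 / 1584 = -0.00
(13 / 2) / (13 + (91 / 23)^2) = 529 / 2332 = 0.23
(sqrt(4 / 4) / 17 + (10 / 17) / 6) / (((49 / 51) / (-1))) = -8 / 49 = -0.16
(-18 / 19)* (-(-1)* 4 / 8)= -9 / 19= -0.47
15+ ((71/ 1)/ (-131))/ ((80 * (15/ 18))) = 392787/ 26200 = 14.99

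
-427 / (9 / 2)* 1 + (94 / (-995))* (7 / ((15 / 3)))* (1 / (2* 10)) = -42489461 / 447750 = -94.90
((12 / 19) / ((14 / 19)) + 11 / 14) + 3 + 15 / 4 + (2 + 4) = 403 / 28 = 14.39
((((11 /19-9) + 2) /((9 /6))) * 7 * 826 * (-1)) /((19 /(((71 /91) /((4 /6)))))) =7154812 /4693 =1524.57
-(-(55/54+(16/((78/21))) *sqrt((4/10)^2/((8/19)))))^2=-99654097/12320100 -308 *sqrt(38)/351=-13.50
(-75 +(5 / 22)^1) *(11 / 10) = -329 / 4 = -82.25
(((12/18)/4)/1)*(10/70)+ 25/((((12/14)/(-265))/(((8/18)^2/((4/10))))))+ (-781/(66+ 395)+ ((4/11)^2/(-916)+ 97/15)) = -828300015240583/217283171490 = -3812.08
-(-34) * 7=238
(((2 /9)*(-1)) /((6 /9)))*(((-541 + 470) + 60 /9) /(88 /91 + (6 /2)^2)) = 17563 /8163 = 2.15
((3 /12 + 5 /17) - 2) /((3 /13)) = -6.31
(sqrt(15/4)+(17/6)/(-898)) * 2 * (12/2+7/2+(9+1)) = -221/1796+39 * sqrt(15)/2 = 75.40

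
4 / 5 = 0.80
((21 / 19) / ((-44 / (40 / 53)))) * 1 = -210 / 11077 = -0.02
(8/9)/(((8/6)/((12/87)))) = 8/87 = 0.09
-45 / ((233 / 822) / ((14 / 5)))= -103572 / 233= -444.52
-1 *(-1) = 1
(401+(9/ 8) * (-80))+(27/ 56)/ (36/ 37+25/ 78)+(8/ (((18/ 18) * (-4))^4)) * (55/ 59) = 15363113805/ 49335328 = 311.40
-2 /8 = -1 /4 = -0.25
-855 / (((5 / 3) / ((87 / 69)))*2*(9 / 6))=-215.61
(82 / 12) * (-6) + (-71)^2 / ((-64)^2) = -162895 / 4096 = -39.77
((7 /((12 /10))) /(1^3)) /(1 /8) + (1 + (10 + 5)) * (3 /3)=188 /3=62.67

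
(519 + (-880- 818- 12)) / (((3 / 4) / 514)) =-816232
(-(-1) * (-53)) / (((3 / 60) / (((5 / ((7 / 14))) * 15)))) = -159000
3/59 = 0.05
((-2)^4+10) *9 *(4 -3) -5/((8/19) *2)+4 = 3713/16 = 232.06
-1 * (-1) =1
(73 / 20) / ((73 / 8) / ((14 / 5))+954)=0.00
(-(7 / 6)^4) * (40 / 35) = -343 / 162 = -2.12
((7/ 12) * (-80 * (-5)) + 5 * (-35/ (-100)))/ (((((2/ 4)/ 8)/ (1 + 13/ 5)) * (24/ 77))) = 217217/ 5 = 43443.40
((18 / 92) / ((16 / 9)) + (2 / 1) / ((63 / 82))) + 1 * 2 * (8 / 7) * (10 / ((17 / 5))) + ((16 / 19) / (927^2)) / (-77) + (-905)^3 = -11659401618430924044041 / 15730065467424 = -741217615.56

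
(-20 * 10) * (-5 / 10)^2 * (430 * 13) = -279500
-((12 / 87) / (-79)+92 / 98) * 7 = -6.56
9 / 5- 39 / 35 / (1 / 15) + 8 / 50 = -2582 / 175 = -14.75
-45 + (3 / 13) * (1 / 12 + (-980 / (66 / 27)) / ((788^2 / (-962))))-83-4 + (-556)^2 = 3429752767853 / 11099374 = 309004.16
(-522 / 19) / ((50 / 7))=-1827 / 475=-3.85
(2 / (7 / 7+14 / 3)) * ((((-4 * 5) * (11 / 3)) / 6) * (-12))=880 / 17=51.76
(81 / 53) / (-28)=-81 / 1484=-0.05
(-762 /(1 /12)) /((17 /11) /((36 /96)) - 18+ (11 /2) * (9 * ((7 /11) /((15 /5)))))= 603504 /223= 2706.30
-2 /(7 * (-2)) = 1 /7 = 0.14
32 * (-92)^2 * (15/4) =1015680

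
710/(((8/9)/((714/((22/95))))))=108358425/44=2462691.48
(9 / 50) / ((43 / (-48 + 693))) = 27 / 10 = 2.70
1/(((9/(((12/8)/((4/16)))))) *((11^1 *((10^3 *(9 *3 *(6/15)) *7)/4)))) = 1/311850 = 0.00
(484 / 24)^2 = 14641 / 36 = 406.69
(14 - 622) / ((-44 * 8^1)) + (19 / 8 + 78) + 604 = 60377 / 88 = 686.10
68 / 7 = 9.71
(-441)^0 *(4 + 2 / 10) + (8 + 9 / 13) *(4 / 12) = 1384 / 195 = 7.10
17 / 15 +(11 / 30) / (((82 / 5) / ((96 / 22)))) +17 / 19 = 24838 / 11685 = 2.13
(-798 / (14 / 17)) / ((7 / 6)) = -5814 / 7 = -830.57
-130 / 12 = -65 / 6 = -10.83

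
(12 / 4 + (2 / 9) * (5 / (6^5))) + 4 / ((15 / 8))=898153 / 174960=5.13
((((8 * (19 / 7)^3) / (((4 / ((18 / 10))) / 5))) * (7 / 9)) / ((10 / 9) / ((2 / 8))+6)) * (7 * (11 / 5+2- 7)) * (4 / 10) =-210.15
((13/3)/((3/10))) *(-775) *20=-2015000/9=-223888.89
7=7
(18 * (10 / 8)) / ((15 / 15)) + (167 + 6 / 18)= 1139 / 6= 189.83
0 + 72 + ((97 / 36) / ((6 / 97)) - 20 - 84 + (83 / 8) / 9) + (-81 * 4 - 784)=-118291 / 108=-1095.29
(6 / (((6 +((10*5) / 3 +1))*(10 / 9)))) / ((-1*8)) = -0.03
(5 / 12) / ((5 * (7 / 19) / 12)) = 19 / 7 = 2.71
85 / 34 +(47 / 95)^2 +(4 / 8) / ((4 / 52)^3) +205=11788859 / 9025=1306.24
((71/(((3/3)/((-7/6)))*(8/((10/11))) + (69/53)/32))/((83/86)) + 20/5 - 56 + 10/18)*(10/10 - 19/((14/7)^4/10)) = 21884922587/32855384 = 666.10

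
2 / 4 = 1 / 2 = 0.50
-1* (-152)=152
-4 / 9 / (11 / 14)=-56 / 99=-0.57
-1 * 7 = -7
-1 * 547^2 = -299209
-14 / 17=-0.82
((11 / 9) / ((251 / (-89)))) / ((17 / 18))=-1958 / 4267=-0.46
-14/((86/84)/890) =-523320/43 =-12170.23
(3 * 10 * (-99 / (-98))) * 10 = 14850 / 49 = 303.06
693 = 693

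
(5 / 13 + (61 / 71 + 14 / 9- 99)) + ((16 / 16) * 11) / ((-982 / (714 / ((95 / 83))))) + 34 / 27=-118486478236 / 1162440045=-101.93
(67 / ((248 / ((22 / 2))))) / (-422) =-737 / 104656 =-0.01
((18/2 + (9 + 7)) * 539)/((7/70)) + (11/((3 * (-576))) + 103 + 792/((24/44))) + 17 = 235564405/1728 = 136321.99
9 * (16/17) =144/17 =8.47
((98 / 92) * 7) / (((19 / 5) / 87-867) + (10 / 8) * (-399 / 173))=-51624930 / 6022297391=-0.01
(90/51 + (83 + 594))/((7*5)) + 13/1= 19274/595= 32.39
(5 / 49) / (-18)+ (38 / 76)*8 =3523 / 882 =3.99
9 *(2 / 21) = 6 / 7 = 0.86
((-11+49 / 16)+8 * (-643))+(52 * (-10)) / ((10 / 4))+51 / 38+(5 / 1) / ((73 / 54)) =-118835869 / 22192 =-5354.90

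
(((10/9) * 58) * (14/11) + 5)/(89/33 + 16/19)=163685/6657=24.59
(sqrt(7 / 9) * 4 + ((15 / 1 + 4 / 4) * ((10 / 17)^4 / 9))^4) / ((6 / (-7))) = -14 * sqrt(7) / 9 - 2293760000000000000000 / 957798239688750972311523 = -4.12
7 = 7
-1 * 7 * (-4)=28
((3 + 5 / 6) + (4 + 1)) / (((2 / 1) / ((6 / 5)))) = 53 / 10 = 5.30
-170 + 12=-158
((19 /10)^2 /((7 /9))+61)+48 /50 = 66.60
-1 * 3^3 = -27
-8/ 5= -1.60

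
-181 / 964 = -0.19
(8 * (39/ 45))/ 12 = 26/ 45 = 0.58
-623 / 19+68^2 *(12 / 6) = 175089 / 19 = 9215.21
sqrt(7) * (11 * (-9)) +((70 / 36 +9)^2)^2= 1506138481 / 104976 - 99 * sqrt(7)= 14085.53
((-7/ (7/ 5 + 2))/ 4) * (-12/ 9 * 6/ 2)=35/ 17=2.06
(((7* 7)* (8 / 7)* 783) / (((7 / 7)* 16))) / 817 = 5481 / 1634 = 3.35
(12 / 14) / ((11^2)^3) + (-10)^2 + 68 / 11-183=-952616659 / 12400927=-76.82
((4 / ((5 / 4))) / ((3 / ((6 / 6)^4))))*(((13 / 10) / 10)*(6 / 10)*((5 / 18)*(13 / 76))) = 0.00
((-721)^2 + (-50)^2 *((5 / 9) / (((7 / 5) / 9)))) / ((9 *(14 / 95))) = 351631765 / 882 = 398675.47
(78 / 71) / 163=78 / 11573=0.01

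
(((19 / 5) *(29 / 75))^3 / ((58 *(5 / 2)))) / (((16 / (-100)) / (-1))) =5768419 / 42187500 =0.14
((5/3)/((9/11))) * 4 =220/27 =8.15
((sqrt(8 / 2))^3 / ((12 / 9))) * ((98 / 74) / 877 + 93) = 18106836 / 32449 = 558.01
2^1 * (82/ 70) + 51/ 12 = 923/ 140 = 6.59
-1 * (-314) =314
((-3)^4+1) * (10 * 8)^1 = 6560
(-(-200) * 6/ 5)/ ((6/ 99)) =3960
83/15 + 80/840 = 197/35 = 5.63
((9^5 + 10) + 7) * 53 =3130498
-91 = -91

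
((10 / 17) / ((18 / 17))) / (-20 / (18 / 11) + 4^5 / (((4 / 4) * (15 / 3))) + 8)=25 / 9026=0.00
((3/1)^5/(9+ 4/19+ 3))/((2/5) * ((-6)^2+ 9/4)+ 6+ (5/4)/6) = 0.93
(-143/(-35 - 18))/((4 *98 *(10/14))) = 143/14840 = 0.01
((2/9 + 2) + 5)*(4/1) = 260/9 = 28.89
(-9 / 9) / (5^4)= -1 / 625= -0.00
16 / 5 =3.20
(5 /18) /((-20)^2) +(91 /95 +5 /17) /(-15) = -192497 /2325600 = -0.08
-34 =-34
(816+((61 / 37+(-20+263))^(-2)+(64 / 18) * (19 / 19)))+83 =665588104913 / 737448336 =902.56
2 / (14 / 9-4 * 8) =-9 / 137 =-0.07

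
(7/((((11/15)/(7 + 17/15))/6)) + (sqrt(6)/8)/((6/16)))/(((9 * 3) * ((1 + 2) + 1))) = sqrt(6)/324 + 427/99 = 4.32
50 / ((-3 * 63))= -50 / 189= -0.26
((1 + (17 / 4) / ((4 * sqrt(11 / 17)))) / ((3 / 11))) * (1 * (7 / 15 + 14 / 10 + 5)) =1133 / 45 + 1751 * sqrt(187) / 720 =58.43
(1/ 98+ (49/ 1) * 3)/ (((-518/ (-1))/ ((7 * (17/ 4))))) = 244919/ 29008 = 8.44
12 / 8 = 3 / 2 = 1.50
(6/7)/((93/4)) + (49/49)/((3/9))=659/217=3.04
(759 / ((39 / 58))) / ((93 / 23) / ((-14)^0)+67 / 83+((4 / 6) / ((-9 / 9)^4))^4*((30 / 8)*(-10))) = -34379181 / 77870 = -441.49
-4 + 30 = 26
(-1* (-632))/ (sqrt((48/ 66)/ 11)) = 1738* sqrt(2) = 2457.90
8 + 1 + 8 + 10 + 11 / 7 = 200 / 7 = 28.57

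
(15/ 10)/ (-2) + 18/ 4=15/ 4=3.75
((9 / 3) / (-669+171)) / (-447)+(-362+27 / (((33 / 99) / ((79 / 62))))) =-258.79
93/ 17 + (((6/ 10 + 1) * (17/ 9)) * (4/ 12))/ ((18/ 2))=115307/ 20655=5.58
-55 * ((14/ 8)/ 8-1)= 1375/ 32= 42.97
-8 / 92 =-2 / 23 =-0.09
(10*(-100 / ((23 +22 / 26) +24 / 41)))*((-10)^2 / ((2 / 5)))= -66625000 / 6511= -10232.68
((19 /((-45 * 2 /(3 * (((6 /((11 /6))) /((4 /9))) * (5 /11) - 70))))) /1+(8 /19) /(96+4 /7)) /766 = 98417681 /1785688476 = 0.06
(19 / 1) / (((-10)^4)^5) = 19 / 100000000000000000000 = 0.00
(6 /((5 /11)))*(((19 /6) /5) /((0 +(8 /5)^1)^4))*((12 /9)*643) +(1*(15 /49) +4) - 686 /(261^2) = 3752802946033 /3418039296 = 1097.94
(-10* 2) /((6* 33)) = -0.10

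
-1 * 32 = -32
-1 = -1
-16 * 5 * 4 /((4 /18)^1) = -1440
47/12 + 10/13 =731/156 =4.69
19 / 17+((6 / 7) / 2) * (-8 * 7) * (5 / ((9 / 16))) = -10823 / 51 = -212.22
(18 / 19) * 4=72 / 19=3.79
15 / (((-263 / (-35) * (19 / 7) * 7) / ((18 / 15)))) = 630 / 4997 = 0.13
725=725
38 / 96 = 19 / 48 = 0.40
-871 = -871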